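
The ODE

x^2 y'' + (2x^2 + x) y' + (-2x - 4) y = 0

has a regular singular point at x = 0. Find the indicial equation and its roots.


Divide by x^2 to reach normal form y'' + P_1(x) y' + P_2(x) y = 0 with P_1(x) = 2 + 1/x and P_2(x) = -2/x - 4/x^2.
x = 0 is a singular point because the y'-coefficient 2 + 1/x has a pole at x = 0 and the y-coefficient -2/x - 4/x^2 has a pole at x = 0.
It is a regular singular point because x P_1(x) = p(x) = 2x + 1 and x^2 P_2(x) = q(x) = -2x - 4 are polynomials, hence analytic at x = 0.
p(0) = 1,  q(0) = -4.
Indicial equation: r(r-1) + p(0) r + q(0) = 0, i.e. r^2 + (p(0) - 1) r + q(0) = 0, i.e. r^2 - 4 = 0.
Discriminant: (0)^2 - 4(-4) = 16, so r = (0 ± 4)/2.
Solving: r_1 = 2, r_2 = -2.

indicial: r^2 - 4 = 0; roots r_1 = 2, r_2 = -2


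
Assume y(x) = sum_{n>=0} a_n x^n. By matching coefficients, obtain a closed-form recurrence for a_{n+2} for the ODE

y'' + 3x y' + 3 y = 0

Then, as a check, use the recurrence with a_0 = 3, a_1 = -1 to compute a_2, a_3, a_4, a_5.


Substitute y = sum_n a_n x^n.
y''(x) has coefficient (n+2)(n+1) a_{n+2} at x^n;
3 x y'(x) has coefficient 3 n a_n at x^n (shift);
3 y(x) has coefficient 3 a_n at x^n.
Matching x^n: (n+2)(n+1) a_{n+2} + (3n + 3) a_n = 0.
Thus a_{n+2} = (-3n - 3) / ((n+1)(n+2)) * a_n.

Check with a_0 = 3, a_1 = -1 (apply the recurrence for n = 0, 1, 2, 3): a_0 = 3, a_1 = -1, a_2 = -9/2, a_3 = 1, a_4 = 27/8, a_5 = -3/5.

a_(n+2) = (-3n - 3) / ((n+1)(n+2)) * a_n; check: a_0 = 3, a_1 = -1, a_2 = -9/2, a_3 = 1, a_4 = 27/8, a_5 = -3/5


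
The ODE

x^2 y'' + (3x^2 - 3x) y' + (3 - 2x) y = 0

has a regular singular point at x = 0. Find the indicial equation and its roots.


Divide by x^2 to reach normal form y'' + P_1(x) y' + P_2(x) y = 0 with P_1(x) = 3 - 3/x and P_2(x) = -2/x + 3/x^2.
x = 0 is a singular point because the y'-coefficient 3 - 3/x has a pole at x = 0 and the y-coefficient -2/x + 3/x^2 has a pole at x = 0.
It is a regular singular point because x P_1(x) = p(x) = 3x - 3 and x^2 P_2(x) = q(x) = 3 - 2x are polynomials, hence analytic at x = 0.
p(0) = -3,  q(0) = 3.
Indicial equation: r(r-1) + p(0) r + q(0) = 0, i.e. r^2 + (p(0) - 1) r + q(0) = 0, i.e. r^2 - 4 r + 3 = 0.
Discriminant: (-4)^2 - 4(3) = 4, so r = (4 ± 2)/2.
Solving: r_1 = 3, r_2 = 1.

indicial: r^2 - 4 r + 3 = 0; roots r_1 = 3, r_2 = 1


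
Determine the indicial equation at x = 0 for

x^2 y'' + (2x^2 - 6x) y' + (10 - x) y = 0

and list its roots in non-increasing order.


Divide by x^2 to reach normal form y'' + P_1(x) y' + P_2(x) y = 0 with P_1(x) = 2 - 6/x and P_2(x) = -1/x + 10/x^2.
x = 0 is a singular point because the y'-coefficient 2 - 6/x has a pole at x = 0 and the y-coefficient -1/x + 10/x^2 has a pole at x = 0.
It is a regular singular point because x P_1(x) = p(x) = 2x - 6 and x^2 P_2(x) = q(x) = 10 - x are polynomials, hence analytic at x = 0.
p(0) = -6,  q(0) = 10.
Indicial equation: r(r-1) + p(0) r + q(0) = 0, i.e. r^2 + (p(0) - 1) r + q(0) = 0, i.e. r^2 - 7 r + 10 = 0.
Discriminant: (-7)^2 - 4(10) = 9, so r = (7 ± 3)/2.
Solving: r_1 = 5, r_2 = 2.

indicial: r^2 - 7 r + 10 = 0; roots r_1 = 5, r_2 = 2


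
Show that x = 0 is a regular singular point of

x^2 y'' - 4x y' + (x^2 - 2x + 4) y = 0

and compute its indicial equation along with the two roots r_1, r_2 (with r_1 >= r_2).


Divide by x^2 to reach normal form y'' + P_1(x) y' + P_2(x) y = 0 with P_1(x) = -4/x and P_2(x) = 1 - 2/x + 4/x^2.
x = 0 is a singular point because the y'-coefficient -4/x has a pole at x = 0 and the y-coefficient 1 - 2/x + 4/x^2 has a pole at x = 0.
It is a regular singular point because x P_1(x) = p(x) = -4 and x^2 P_2(x) = q(x) = x^2 - 2x + 4 are polynomials, hence analytic at x = 0.
p(0) = -4,  q(0) = 4.
Indicial equation: r(r-1) + p(0) r + q(0) = 0, i.e. r^2 + (p(0) - 1) r + q(0) = 0, i.e. r^2 - 5 r + 4 = 0.
Discriminant: (-5)^2 - 4(4) = 9, so r = (5 ± 3)/2.
Solving: r_1 = 4, r_2 = 1.

indicial: r^2 - 5 r + 4 = 0; roots r_1 = 4, r_2 = 1


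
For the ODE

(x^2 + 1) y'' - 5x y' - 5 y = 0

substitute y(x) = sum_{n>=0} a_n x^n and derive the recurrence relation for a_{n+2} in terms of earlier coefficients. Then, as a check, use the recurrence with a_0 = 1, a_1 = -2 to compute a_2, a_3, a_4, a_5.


Substitute y = sum_n a_n x^n.
(1 + 1 x^2) y'' contributes (n+2)(n+1) a_{n+2} + n(n-1) a_n at x^n.
-5 x y'(x) contributes -5 n a_n at x^n.
-5 y(x) contributes -5 a_n at x^n.
Matching x^n: (n+2)(n+1) a_{n+2} + (n(n-1) - 5 n - 5) a_n = 0.
Thus a_{n+2} = (-n(n-1) + 5 n + 5) / ((n+1)(n+2)) * a_n.

Check with a_0 = 1, a_1 = -2 (apply the recurrence for n = 0, 1, 2, 3): a_0 = 1, a_1 = -2, a_2 = 5/2, a_3 = -10/3, a_4 = 65/24, a_5 = -7/3.

a_(n+2) = (-n(n-1) + 5 n + 5) / ((n+1)(n+2)) * a_n; check: a_0 = 1, a_1 = -2, a_2 = 5/2, a_3 = -10/3, a_4 = 65/24, a_5 = -7/3


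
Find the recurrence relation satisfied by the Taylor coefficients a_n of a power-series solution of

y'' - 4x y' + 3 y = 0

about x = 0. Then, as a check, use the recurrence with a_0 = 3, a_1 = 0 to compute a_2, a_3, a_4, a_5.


Substitute y = sum_n a_n x^n.
y''(x) has coefficient (n+2)(n+1) a_{n+2} at x^n;
-4 x y'(x) has coefficient -4 n a_n at x^n (shift);
3 y(x) has coefficient 3 a_n at x^n.
Matching x^n: (n+2)(n+1) a_{n+2} + (-4n + 3) a_n = 0.
Thus a_{n+2} = (4n - 3) / ((n+1)(n+2)) * a_n.

Check with a_0 = 3, a_1 = 0 (apply the recurrence for n = 0, 1, 2, 3): a_0 = 3, a_1 = 0, a_2 = -9/2, a_3 = 0, a_4 = -15/8, a_5 = 0.

a_(n+2) = (4n - 3) / ((n+1)(n+2)) * a_n; check: a_0 = 3, a_1 = 0, a_2 = -9/2, a_3 = 0, a_4 = -15/8, a_5 = 0


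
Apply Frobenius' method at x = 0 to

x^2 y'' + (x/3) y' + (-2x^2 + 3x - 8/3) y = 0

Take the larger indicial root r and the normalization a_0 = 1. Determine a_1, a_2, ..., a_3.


Write in Frobenius form y'' + (p(x)/x) y' + (q(x)/x^2) y = 0:
  p(x) = 1/3,  q(x) = -2x^2 + 3x - 8/3.
Indicial equation: r(r-1) + (1/3) r + (-8/3) = 0 -> roots r_1 = 2, r_2 = -4/3.
Take r = r_1 = 2. Let y(x) = x^r sum_{n>=0} a_n x^n with a_0 = 1.
Substitute y = x^r sum a_n x^n and match x^{r+n}. The recurrence is
  D(n) a_n + 3 a_{n-1} - 2 a_{n-2} = 0,  where D(n) = (r+n)(r+n-1) + (1/3)(r+n) + (-8/3).
  a_n = [-3 a_{n-1} + 2 a_{n-2}] / D(n).
Since the indicial polynomial factors as (r - r_1)(r - r_2), D(n) = (r_1 + n - r_1)(r_1 + n - r_2) = n(n + 10/3).
Evaluating step by step (a_0 = 1):
  n = 1: D(1) = 1(1 + 10/3) = 13/3; numerator = -3(1) = -3; a_1 = (-3)/(13/3) = -9/13
  n = 2: D(2) = 2(2 + 10/3) = 32/3; numerator = -3(-9/13) + 2(1) = 53/13; a_2 = (53/13)/(32/3) = 159/416
  n = 3: D(3) = 3(3 + 10/3) = 19; numerator = -3(159/416) + 2(-9/13) = -81/32; a_3 = (-81/32)/(19) = -81/608

r = 2; a_0 = 1; a_1 = -9/13; a_2 = 159/416; a_3 = -81/608


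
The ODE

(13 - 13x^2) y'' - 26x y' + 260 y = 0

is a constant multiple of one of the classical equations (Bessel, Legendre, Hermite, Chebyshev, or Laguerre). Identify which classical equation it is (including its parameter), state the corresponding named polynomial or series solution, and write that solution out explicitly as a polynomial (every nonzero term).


All three coefficients share the factor 13; dividing through by 13 gives  (1 - x^2) y'' - 2x y' + 20 y = 0.
This matches the Legendre equation (1 - x^2) y'' - 2x y' + n(n+1) y = 0 (note the -2x y' term) with n(n+1) = 20, so n = 4; the polynomial solution is P_4(x).
With y = sum_k a_k x^k, matching x^k gives (k+2)(k+1) a_{k+2} = [k(k+1) - n(n+1)] a_k = (k - 4)(k + 5) a_k. The right side vanishes at k = 4, so the series with the parity of 4 terminates at degree 4.
Standard normalization (P_n(1) = 1): leading coefficient (2n)!/(2^n (n!)^2) = 40320/(16*576) = 35/8, so a_4 = 35/8. Work downward with a_k = (k+1)(k+2) a_{k+2} / ((k - 4)(k + 5)):
  a_2 = (3)(4)(35/8) / ((2 - 4)(2 + 5)) = (105/2)/(-14) = -15/4
  a_0 = (1)(2)(-15/4) / ((0 - 4)(0 + 5)) = (-15/2)/(-20) = 3/8
Hence P_4(x) = 35 x^4/8 - 15 x^2/4 + 3/8.

P_4(x); series = 35 x^4/8 - 15 x^2/4 + 3/8


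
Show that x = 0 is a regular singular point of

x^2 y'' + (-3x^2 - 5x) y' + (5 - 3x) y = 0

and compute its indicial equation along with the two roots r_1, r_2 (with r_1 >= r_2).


Divide by x^2 to reach normal form y'' + P_1(x) y' + P_2(x) y = 0 with P_1(x) = -3 - 5/x and P_2(x) = -3/x + 5/x^2.
x = 0 is a singular point because the y'-coefficient -3 - 5/x has a pole at x = 0 and the y-coefficient -3/x + 5/x^2 has a pole at x = 0.
It is a regular singular point because x P_1(x) = p(x) = -3x - 5 and x^2 P_2(x) = q(x) = 5 - 3x are polynomials, hence analytic at x = 0.
p(0) = -5,  q(0) = 5.
Indicial equation: r(r-1) + p(0) r + q(0) = 0, i.e. r^2 + (p(0) - 1) r + q(0) = 0, i.e. r^2 - 6 r + 5 = 0.
Discriminant: (-6)^2 - 4(5) = 16, so r = (6 ± 4)/2.
Solving: r_1 = 5, r_2 = 1.

indicial: r^2 - 6 r + 5 = 0; roots r_1 = 5, r_2 = 1


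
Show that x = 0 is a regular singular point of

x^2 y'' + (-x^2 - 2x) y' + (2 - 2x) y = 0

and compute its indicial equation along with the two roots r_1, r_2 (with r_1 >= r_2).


Divide by x^2 to reach normal form y'' + P_1(x) y' + P_2(x) y = 0 with P_1(x) = -1 - 2/x and P_2(x) = -2/x + 2/x^2.
x = 0 is a singular point because the y'-coefficient -1 - 2/x has a pole at x = 0 and the y-coefficient -2/x + 2/x^2 has a pole at x = 0.
It is a regular singular point because x P_1(x) = p(x) = -x - 2 and x^2 P_2(x) = q(x) = 2 - 2x are polynomials, hence analytic at x = 0.
p(0) = -2,  q(0) = 2.
Indicial equation: r(r-1) + p(0) r + q(0) = 0, i.e. r^2 + (p(0) - 1) r + q(0) = 0, i.e. r^2 - 3 r + 2 = 0.
Discriminant: (-3)^2 - 4(2) = 1, so r = (3 ± 1)/2.
Solving: r_1 = 2, r_2 = 1.

indicial: r^2 - 3 r + 2 = 0; roots r_1 = 2, r_2 = 1


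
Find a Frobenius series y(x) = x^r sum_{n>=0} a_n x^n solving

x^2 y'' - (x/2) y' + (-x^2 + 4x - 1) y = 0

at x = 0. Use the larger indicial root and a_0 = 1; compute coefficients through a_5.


Write in Frobenius form y'' + (p(x)/x) y' + (q(x)/x^2) y = 0:
  p(x) = -1/2,  q(x) = -x^2 + 4x - 1.
Indicial equation: r(r-1) + (-1/2) r + (-1) = 0 -> roots r_1 = 2, r_2 = -1/2.
Take r = r_1 = 2. Let y(x) = x^r sum_{n>=0} a_n x^n with a_0 = 1.
Substitute y = x^r sum a_n x^n and match x^{r+n}. The recurrence is
  D(n) a_n + 4 a_{n-1} - 1 a_{n-2} = 0,  where D(n) = (r+n)(r+n-1) + (-1/2)(r+n) + (-1).
  a_n = [-4 a_{n-1} + 1 a_{n-2}] / D(n).
Since the indicial polynomial factors as (r - r_1)(r - r_2), D(n) = (r_1 + n - r_1)(r_1 + n - r_2) = n(n + 5/2).
Evaluating step by step (a_0 = 1):
  n = 1: D(1) = 1(1 + 5/2) = 7/2; numerator = -4(1) = -4; a_1 = (-4)/(7/2) = -8/7
  n = 2: D(2) = 2(2 + 5/2) = 9; numerator = -4(-8/7) + 1(1) = 39/7; a_2 = (39/7)/(9) = 13/21
  n = 3: D(3) = 3(3 + 5/2) = 33/2; numerator = -4(13/21) + 1(-8/7) = -76/21; a_3 = (-76/21)/(33/2) = -152/693
  n = 4: D(4) = 4(4 + 5/2) = 26; numerator = -4(-152/693) + 1(13/21) = 1037/693; a_4 = (1037/693)/(26) = 1037/18018
  n = 5: D(5) = 5(5 + 5/2) = 75/2; numerator = -4(1037/18018) + 1(-152/693) = -450/1001; a_5 = (-450/1001)/(75/2) = -12/1001

r = 2; a_0 = 1; a_1 = -8/7; a_2 = 13/21; a_3 = -152/693; a_4 = 1037/18018; a_5 = -12/1001


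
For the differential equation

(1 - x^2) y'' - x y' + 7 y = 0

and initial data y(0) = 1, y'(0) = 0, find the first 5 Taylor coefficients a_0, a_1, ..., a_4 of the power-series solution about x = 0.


Ansatz: y(x) = sum_{n>=0} a_n x^n, so y'(x) = sum_{n>=1} n a_n x^(n-1) and y''(x) = sum_{n>=2} n(n-1) a_n x^(n-2).
Substitute into P(x) y'' + Q(x) y' + R(x) y = 0 with P(x) = 1 - x^2, Q(x) = -x, R(x) = 7, and match powers of x.
Initial conditions: a_0 = 1, a_1 = 0.
Setting the coefficient of each power of x to zero and solving order by order (substituting the coefficients already found):
  x^0: 2 a_2 + 7 a_0 = 0  ->  2 a_2 = -7 a_0 = -7  ->  a_2 = -7/2
  x^1: 6 a_3 + 6 a_1 = 0  ->  6 a_3 = -6 a_1 = 0  ->  a_3 = 0
  x^2: 12 a_4 + 3 a_2 = 0  ->  12 a_4 = -3 a_2 = 21/2  ->  a_4 = 7/8
Truncated series: y(x) = 1 - (7/2) x^2 + (7/8) x^4 + O(x^5).

a_0 = 1; a_1 = 0; a_2 = -7/2; a_3 = 0; a_4 = 7/8


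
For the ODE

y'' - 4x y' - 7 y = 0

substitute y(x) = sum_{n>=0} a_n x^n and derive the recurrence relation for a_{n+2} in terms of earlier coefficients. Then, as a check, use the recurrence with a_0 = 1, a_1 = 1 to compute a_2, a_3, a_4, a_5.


Substitute y = sum_n a_n x^n.
y''(x) has coefficient (n+2)(n+1) a_{n+2} at x^n;
-4 x y'(x) has coefficient -4 n a_n at x^n (shift);
-7 y(x) has coefficient -7 a_n at x^n.
Matching x^n: (n+2)(n+1) a_{n+2} + (-4n - 7) a_n = 0.
Thus a_{n+2} = (4n + 7) / ((n+1)(n+2)) * a_n.

Check with a_0 = 1, a_1 = 1 (apply the recurrence for n = 0, 1, 2, 3): a_0 = 1, a_1 = 1, a_2 = 7/2, a_3 = 11/6, a_4 = 35/8, a_5 = 209/120.

a_(n+2) = (4n + 7) / ((n+1)(n+2)) * a_n; check: a_0 = 1, a_1 = 1, a_2 = 7/2, a_3 = 11/6, a_4 = 35/8, a_5 = 209/120


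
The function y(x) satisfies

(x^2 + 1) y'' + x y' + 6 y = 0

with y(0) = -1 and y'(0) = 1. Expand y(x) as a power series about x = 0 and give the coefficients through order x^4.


Ansatz: y(x) = sum_{n>=0} a_n x^n, so y'(x) = sum_{n>=1} n a_n x^(n-1) and y''(x) = sum_{n>=2} n(n-1) a_n x^(n-2).
Substitute into P(x) y'' + Q(x) y' + R(x) y = 0 with P(x) = x^2 + 1, Q(x) = x, R(x) = 6, and match powers of x.
Initial conditions: a_0 = -1, a_1 = 1.
Setting the coefficient of each power of x to zero and solving order by order (substituting the coefficients already found):
  x^0: 2 a_2 + 6 a_0 = 0  ->  2 a_2 = -6 a_0 = 6  ->  a_2 = 3
  x^1: 6 a_3 + 7 a_1 = 0  ->  6 a_3 = -7 a_1 = -7  ->  a_3 = -7/6
  x^2: 12 a_4 + 10 a_2 = 0  ->  12 a_4 = -10 a_2 = -30  ->  a_4 = -5/2
Truncated series: y(x) = -1 + x + 3 x^2 - (7/6) x^3 - (5/2) x^4 + O(x^5).

a_0 = -1; a_1 = 1; a_2 = 3; a_3 = -7/6; a_4 = -5/2


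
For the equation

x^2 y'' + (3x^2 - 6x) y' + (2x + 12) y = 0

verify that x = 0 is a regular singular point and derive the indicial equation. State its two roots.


Divide by x^2 to reach normal form y'' + P_1(x) y' + P_2(x) y = 0 with P_1(x) = 3 - 6/x and P_2(x) = 2/x + 12/x^2.
x = 0 is a singular point because the y'-coefficient 3 - 6/x has a pole at x = 0 and the y-coefficient 2/x + 12/x^2 has a pole at x = 0.
It is a regular singular point because x P_1(x) = p(x) = 3x - 6 and x^2 P_2(x) = q(x) = 2x + 12 are polynomials, hence analytic at x = 0.
p(0) = -6,  q(0) = 12.
Indicial equation: r(r-1) + p(0) r + q(0) = 0, i.e. r^2 + (p(0) - 1) r + q(0) = 0, i.e. r^2 - 7 r + 12 = 0.
Discriminant: (-7)^2 - 4(12) = 1, so r = (7 ± 1)/2.
Solving: r_1 = 4, r_2 = 3.

indicial: r^2 - 7 r + 12 = 0; roots r_1 = 4, r_2 = 3


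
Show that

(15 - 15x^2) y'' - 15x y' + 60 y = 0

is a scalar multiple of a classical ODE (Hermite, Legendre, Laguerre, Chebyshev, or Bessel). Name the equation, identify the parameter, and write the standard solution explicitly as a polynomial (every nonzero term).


All three coefficients share the factor 15; dividing through by 15 gives  (1 - x^2) y'' - x y' + 4 y = 0.
This matches the Chebyshev equation (1 - x^2) y'' - x y' + n^2 y = 0 (note the -x y' term, not -2x y') with n^2 = 4, so n = 2; the polynomial solution is T_2(x).
With y = sum_k a_k x^k, matching x^k gives (k+2)(k+1) a_{k+2} = (k^2 - n^2) a_k = (k - 2)(k + 2) a_k. The right side vanishes at k = 2, so the series with the parity of 2 terminates at degree 2.
Standard normalization: leading coefficient of T_n is 2^(n-1), so a_2 = 2^1 = 2. Work downward with a_k = (k+1)(k+2) a_{k+2} / ((k - 2)(k + 2)):
  a_0 = (1)(2)(2) / ((0 - 2)(0 + 2)) = 4/(-4) = -1
Hence T_2(x) = 2 x^2 - 1.

T_2(x); series = 2 x^2 - 1


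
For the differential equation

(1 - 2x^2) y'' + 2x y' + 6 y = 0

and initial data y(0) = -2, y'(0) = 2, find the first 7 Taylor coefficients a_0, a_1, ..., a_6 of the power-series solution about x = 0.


Ansatz: y(x) = sum_{n>=0} a_n x^n, so y'(x) = sum_{n>=1} n a_n x^(n-1) and y''(x) = sum_{n>=2} n(n-1) a_n x^(n-2).
Substitute into P(x) y'' + Q(x) y' + R(x) y = 0 with P(x) = 1 - 2x^2, Q(x) = 2x, R(x) = 6, and match powers of x.
Initial conditions: a_0 = -2, a_1 = 2.
Setting the coefficient of each power of x to zero and solving order by order (substituting the coefficients already found):
  x^0: 2 a_2 + 6 a_0 = 0  ->  2 a_2 = -6 a_0 = 12  ->  a_2 = 6
  x^1: 6 a_3 + 8 a_1 = 0  ->  6 a_3 = -8 a_1 = -16  ->  a_3 = -8/3
  x^2: 12 a_4 + 6 a_2 = 0  ->  12 a_4 = -6 a_2 = -36  ->  a_4 = -3
  x^3: 20 a_5 = 0  ->  a_5 = 0
  x^4: 30 a_6 - 10 a_4 = 0  ->  30 a_6 = 10 a_4 = -30  ->  a_6 = -1
Truncated series: y(x) = -2 + 2 x + 6 x^2 - (8/3) x^3 - 3 x^4 - x^6 + O(x^7).

a_0 = -2; a_1 = 2; a_2 = 6; a_3 = -8/3; a_4 = -3; a_5 = 0; a_6 = -1


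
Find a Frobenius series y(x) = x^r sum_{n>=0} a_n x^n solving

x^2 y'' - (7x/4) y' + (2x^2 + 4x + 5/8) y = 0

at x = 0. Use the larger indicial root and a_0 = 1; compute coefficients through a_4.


Write in Frobenius form y'' + (p(x)/x) y' + (q(x)/x^2) y = 0:
  p(x) = -7/4,  q(x) = 2x^2 + 4x + 5/8.
Indicial equation: r(r-1) + (-7/4) r + (5/8) = 0 -> roots r_1 = 5/2, r_2 = 1/4.
Take r = r_1 = 5/2. Let y(x) = x^r sum_{n>=0} a_n x^n with a_0 = 1.
Substitute y = x^r sum a_n x^n and match x^{r+n}. The recurrence is
  D(n) a_n + 4 a_{n-1} + 2 a_{n-2} = 0,  where D(n) = (r+n)(r+n-1) + (-7/4)(r+n) + (5/8).
  a_n = [-4 a_{n-1} - 2 a_{n-2}] / D(n).
Since the indicial polynomial factors as (r - r_1)(r - r_2), D(n) = (r_1 + n - r_1)(r_1 + n - r_2) = n(n + 9/4).
Evaluating step by step (a_0 = 1):
  n = 1: D(1) = 1(1 + 9/4) = 13/4; numerator = -4(1) = -4; a_1 = (-4)/(13/4) = -16/13
  n = 2: D(2) = 2(2 + 9/4) = 17/2; numerator = -4(-16/13) - 2(1) = 38/13; a_2 = (38/13)/(17/2) = 76/221
  n = 3: D(3) = 3(3 + 9/4) = 63/4; numerator = -4(76/221) - 2(-16/13) = 240/221; a_3 = (240/221)/(63/4) = 320/4641
  n = 4: D(4) = 4(4 + 9/4) = 25; numerator = -4(320/4641) - 2(76/221) = -344/357; a_4 = (-344/357)/(25) = -344/8925

r = 5/2; a_0 = 1; a_1 = -16/13; a_2 = 76/221; a_3 = 320/4641; a_4 = -344/8925


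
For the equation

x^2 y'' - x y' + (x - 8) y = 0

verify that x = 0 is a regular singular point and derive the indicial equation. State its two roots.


Divide by x^2 to reach normal form y'' + P_1(x) y' + P_2(x) y = 0 with P_1(x) = -1/x and P_2(x) = 1/x - 8/x^2.
x = 0 is a singular point because the y'-coefficient -1/x has a pole at x = 0 and the y-coefficient 1/x - 8/x^2 has a pole at x = 0.
It is a regular singular point because x P_1(x) = p(x) = -1 and x^2 P_2(x) = q(x) = x - 8 are polynomials, hence analytic at x = 0.
p(0) = -1,  q(0) = -8.
Indicial equation: r(r-1) + p(0) r + q(0) = 0, i.e. r^2 + (p(0) - 1) r + q(0) = 0, i.e. r^2 - 2 r - 8 = 0.
Discriminant: (-2)^2 - 4(-8) = 36, so r = (2 ± 6)/2.
Solving: r_1 = 4, r_2 = -2.

indicial: r^2 - 2 r - 8 = 0; roots r_1 = 4, r_2 = -2


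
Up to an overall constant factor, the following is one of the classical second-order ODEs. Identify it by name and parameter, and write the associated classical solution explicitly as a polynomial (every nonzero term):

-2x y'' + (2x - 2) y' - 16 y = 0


All three coefficients share the factor -2; dividing through by -2 gives  x y'' + (1 - x) y' + 8 y = 0.
This matches the Laguerre equation x y'' + (1 - x) y' + n y = 0 with n = 8; the polynomial solution is L_8(x).
With y = sum_k a_k x^k, matching x^k gives (k+1)k a_{k+1} + (k+1) a_{k+1} - k a_k + n a_k = 0, i.e. (k+1)^2 a_{k+1} = (k - n) a_k = (k - 8) a_k. The right side vanishes at k = 8, so the series terminates at degree 8.
Standard normalization L_n(0) = 1 gives a_0 = 1. Work upward with a_{k+1} = (k - 8) a_k / (k+1)^2:
  a_1 = (0 - 8)(1) / 1^2 = -8/1 = -8
  a_2 = (1 - 8)(-8) / 2^2 = 56/4 = 14
  a_3 = (2 - 8)(14) / 3^2 = -84/9 = -28/3
  a_4 = (3 - 8)(-28/3) / 4^2 = (140/3)/16 = 35/12
  a_5 = (4 - 8)(35/12) / 5^2 = (-35/3)/25 = -7/15
  a_6 = (5 - 8)(-7/15) / 6^2 = (7/5)/36 = 7/180
  a_7 = (6 - 8)(7/180) / 7^2 = (-7/90)/49 = -1/630
  a_8 = (7 - 8)(-1/630) / 8^2 = (1/630)/64 = 1/40320
Hence L_8(x) = x^8/40320 - x^7/630 + 7 x^6/180 - 7 x^5/15 + 35 x^4/12 - 28 x^3/3 + 14 x^2 - 8 x + 1.

L_8(x); series = x^8/40320 - x^7/630 + 7 x^6/180 - 7 x^5/15 + 35 x^4/12 - 28 x^3/3 + 14 x^2 - 8 x + 1


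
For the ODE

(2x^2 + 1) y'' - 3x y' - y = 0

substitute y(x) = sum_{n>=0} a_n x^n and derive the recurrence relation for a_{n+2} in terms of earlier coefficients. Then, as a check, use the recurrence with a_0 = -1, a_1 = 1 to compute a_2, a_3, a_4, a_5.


Substitute y = sum_n a_n x^n.
(1 + 2 x^2) y'' contributes (n+2)(n+1) a_{n+2} + 2 n(n-1) a_n at x^n.
-3 x y'(x) contributes -3 n a_n at x^n.
-y(x) contributes -1 a_n at x^n.
Matching x^n: (n+2)(n+1) a_{n+2} + (2 n(n-1) - 3 n - 1) a_n = 0.
Thus a_{n+2} = (-2 n(n-1) + 3 n + 1) / ((n+1)(n+2)) * a_n.

Check with a_0 = -1, a_1 = 1 (apply the recurrence for n = 0, 1, 2, 3): a_0 = -1, a_1 = 1, a_2 = -1/2, a_3 = 2/3, a_4 = -1/8, a_5 = -1/15.

a_(n+2) = (-2 n(n-1) + 3 n + 1) / ((n+1)(n+2)) * a_n; check: a_0 = -1, a_1 = 1, a_2 = -1/2, a_3 = 2/3, a_4 = -1/8, a_5 = -1/15


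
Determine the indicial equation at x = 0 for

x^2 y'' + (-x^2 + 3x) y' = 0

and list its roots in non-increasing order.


Divide by x^2 to reach normal form y'' + P_1(x) y' + P_2(x) y = 0 with P_1(x) = -1 + 3/x and P_2(x) = 0.
x = 0 is a singular point because the y'-coefficient -1 + 3/x has a pole at x = 0.
It is a regular singular point because x P_1(x) = p(x) = 3 - x and x^2 P_2(x) = q(x) = 0 are polynomials, hence analytic at x = 0.
p(0) = 3,  q(0) = 0.
Indicial equation: r(r-1) + p(0) r + q(0) = 0, i.e. r^2 + (p(0) - 1) r + q(0) = 0, i.e. r^2 + 2 r = 0.
Discriminant: (2)^2 - 4(0) = 4, so r = (-2 ± 2)/2.
Solving: r_1 = 0, r_2 = -2.

indicial: r^2 + 2 r = 0; roots r_1 = 0, r_2 = -2


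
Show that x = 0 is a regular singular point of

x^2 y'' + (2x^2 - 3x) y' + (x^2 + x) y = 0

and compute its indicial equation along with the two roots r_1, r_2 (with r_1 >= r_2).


Divide by x^2 to reach normal form y'' + P_1(x) y' + P_2(x) y = 0 with P_1(x) = 2 - 3/x and P_2(x) = 1 + 1/x.
x = 0 is a singular point because the y'-coefficient 2 - 3/x has a pole at x = 0 and the y-coefficient 1 + 1/x has a pole at x = 0.
It is a regular singular point because x P_1(x) = p(x) = 2x - 3 and x^2 P_2(x) = q(x) = x^2 + x are polynomials, hence analytic at x = 0.
p(0) = -3,  q(0) = 0.
Indicial equation: r(r-1) + p(0) r + q(0) = 0, i.e. r^2 + (p(0) - 1) r + q(0) = 0, i.e. r^2 - 4 r = 0.
Discriminant: (-4)^2 - 4(0) = 16, so r = (4 ± 4)/2.
Solving: r_1 = 4, r_2 = 0.

indicial: r^2 - 4 r = 0; roots r_1 = 4, r_2 = 0


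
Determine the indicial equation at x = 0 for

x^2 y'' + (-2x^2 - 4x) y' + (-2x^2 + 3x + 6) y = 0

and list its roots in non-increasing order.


Divide by x^2 to reach normal form y'' + P_1(x) y' + P_2(x) y = 0 with P_1(x) = -2 - 4/x and P_2(x) = -2 + 3/x + 6/x^2.
x = 0 is a singular point because the y'-coefficient -2 - 4/x has a pole at x = 0 and the y-coefficient -2 + 3/x + 6/x^2 has a pole at x = 0.
It is a regular singular point because x P_1(x) = p(x) = -2x - 4 and x^2 P_2(x) = q(x) = -2x^2 + 3x + 6 are polynomials, hence analytic at x = 0.
p(0) = -4,  q(0) = 6.
Indicial equation: r(r-1) + p(0) r + q(0) = 0, i.e. r^2 + (p(0) - 1) r + q(0) = 0, i.e. r^2 - 5 r + 6 = 0.
Discriminant: (-5)^2 - 4(6) = 1, so r = (5 ± 1)/2.
Solving: r_1 = 3, r_2 = 2.

indicial: r^2 - 5 r + 6 = 0; roots r_1 = 3, r_2 = 2


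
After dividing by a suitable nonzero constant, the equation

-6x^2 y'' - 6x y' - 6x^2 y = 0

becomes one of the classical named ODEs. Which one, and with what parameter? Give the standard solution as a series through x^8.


All three coefficients share the factor -6; dividing through by -6 gives  x^2 y'' + x y' + x^2 y = 0.
This matches the Bessel equation x^2 y'' + x y' + (x^2 - nu^2) y = 0 with nu^2 = 0, so nu = 0; the solution bounded at x = 0 is J_0(x).
Frobenius at x = 0: indicial roots ±nu; for r = nu the recurrence k(k + 2nu) c_k = -c_{k-2} gives the standard series J_nu(x) = sum_{k>=0} (-1)^k / (k! (k+nu)!) (x/2)^(2k+nu). Evaluate the first 5 terms:
  k = 0: (-1)^0 / (0! * 0! * 2^0) x^0 = 1/(1*1*1) x^0 = (1) x^0
  k = 1: (-1)^1 / (1! * 1! * 2^2) x^2 = -1/(1*1*4) x^2 = (-1/4) x^2
  k = 2: (-1)^2 / (2! * 2! * 2^4) x^4 = 1/(2*2*16) x^4 = (1/64) x^4
  k = 3: (-1)^3 / (3! * 3! * 2^6) x^6 = -1/(6*6*64) x^6 = (-1/2304) x^6
  k = 4: (-1)^4 / (4! * 4! * 2^8) x^8 = 1/(24*24*256) x^8 = (1/147456) x^8
Hence J_0(x) = x^8/147456 - x^6/2304 + x^4/64 - x^2/4 + 1 + ....

J_0(x); series = x^8/147456 - x^6/2304 + x^4/64 - x^2/4 + 1


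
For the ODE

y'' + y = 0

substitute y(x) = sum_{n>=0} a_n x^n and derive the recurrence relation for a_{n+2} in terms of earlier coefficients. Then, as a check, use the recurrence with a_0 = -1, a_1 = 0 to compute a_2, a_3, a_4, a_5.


Substitute y = sum_n a_n x^n into y'' + (const) y = 0.
y''(x) = sum_{n>=0} (n+2)(n+1) a_{n+2} x^n.
The ODE becomes sum_n [(n+2)(n+1) a_{n+2} + 1 a_n] x^n = 0.
Setting each coefficient to zero gives the recurrence:
  (n+2)(n+1) a_{n+2} + 1 a_n = 0,
  a_{n+2} = -1 / ((n+1)(n+2)) a_n.

Check with a_0 = -1, a_1 = 0 (apply the recurrence for n = 0, 1, 2, 3): a_0 = -1, a_1 = 0, a_2 = 1/2, a_3 = 0, a_4 = -1/24, a_5 = 0.

a_{n+2} = -1/((n+1)(n+2)) * a_n; check: a_0 = -1, a_1 = 0, a_2 = 1/2, a_3 = 0, a_4 = -1/24, a_5 = 0


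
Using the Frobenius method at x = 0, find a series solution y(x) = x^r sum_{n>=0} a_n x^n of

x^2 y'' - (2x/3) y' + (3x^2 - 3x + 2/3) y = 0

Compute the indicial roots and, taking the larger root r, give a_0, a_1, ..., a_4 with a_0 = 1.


Write in Frobenius form y'' + (p(x)/x) y' + (q(x)/x^2) y = 0:
  p(x) = -2/3,  q(x) = 3x^2 - 3x + 2/3.
Indicial equation: r(r-1) + (-2/3) r + (2/3) = 0 -> roots r_1 = 1, r_2 = 2/3.
Take r = r_1 = 1. Let y(x) = x^r sum_{n>=0} a_n x^n with a_0 = 1.
Substitute y = x^r sum a_n x^n and match x^{r+n}. The recurrence is
  D(n) a_n - 3 a_{n-1} + 3 a_{n-2} = 0,  where D(n) = (r+n)(r+n-1) + (-2/3)(r+n) + (2/3).
  a_n = [3 a_{n-1} - 3 a_{n-2}] / D(n).
Since the indicial polynomial factors as (r - r_1)(r - r_2), D(n) = (r_1 + n - r_1)(r_1 + n - r_2) = n(n + 1/3).
Evaluating step by step (a_0 = 1):
  n = 1: D(1) = 1(1 + 1/3) = 4/3; numerator = 3(1) = 3; a_1 = (3)/(4/3) = 9/4
  n = 2: D(2) = 2(2 + 1/3) = 14/3; numerator = 3(9/4) - 3(1) = 15/4; a_2 = (15/4)/(14/3) = 45/56
  n = 3: D(3) = 3(3 + 1/3) = 10; numerator = 3(45/56) - 3(9/4) = -243/56; a_3 = (-243/56)/(10) = -243/560
  n = 4: D(4) = 4(4 + 1/3) = 52/3; numerator = 3(-243/560) - 3(45/56) = -297/80; a_4 = (-297/80)/(52/3) = -891/4160

r = 1; a_0 = 1; a_1 = 9/4; a_2 = 45/56; a_3 = -243/560; a_4 = -891/4160


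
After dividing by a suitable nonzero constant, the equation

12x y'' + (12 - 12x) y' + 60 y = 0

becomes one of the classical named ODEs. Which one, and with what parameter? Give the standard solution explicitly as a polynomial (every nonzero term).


All three coefficients share the factor 12; dividing through by 12 gives  x y'' + (1 - x) y' + 5 y = 0.
This matches the Laguerre equation x y'' + (1 - x) y' + n y = 0 with n = 5; the polynomial solution is L_5(x).
With y = sum_k a_k x^k, matching x^k gives (k+1)k a_{k+1} + (k+1) a_{k+1} - k a_k + n a_k = 0, i.e. (k+1)^2 a_{k+1} = (k - n) a_k = (k - 5) a_k. The right side vanishes at k = 5, so the series terminates at degree 5.
Standard normalization L_n(0) = 1 gives a_0 = 1. Work upward with a_{k+1} = (k - 5) a_k / (k+1)^2:
  a_1 = (0 - 5)(1) / 1^2 = -5/1 = -5
  a_2 = (1 - 5)(-5) / 2^2 = 20/4 = 5
  a_3 = (2 - 5)(5) / 3^2 = -15/9 = -5/3
  a_4 = (3 - 5)(-5/3) / 4^2 = (10/3)/16 = 5/24
  a_5 = (4 - 5)(5/24) / 5^2 = (-5/24)/25 = -1/120
Hence L_5(x) = -x^5/120 + 5 x^4/24 - 5 x^3/3 + 5 x^2 - 5 x + 1.

L_5(x); series = -x^5/120 + 5 x^4/24 - 5 x^3/3 + 5 x^2 - 5 x + 1


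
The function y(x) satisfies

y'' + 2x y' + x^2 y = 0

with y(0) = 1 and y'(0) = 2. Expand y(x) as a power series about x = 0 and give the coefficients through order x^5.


Ansatz: y(x) = sum_{n>=0} a_n x^n, so y'(x) = sum_{n>=1} n a_n x^(n-1) and y''(x) = sum_{n>=2} n(n-1) a_n x^(n-2).
Substitute into P(x) y'' + Q(x) y' + R(x) y = 0 with P(x) = 1, Q(x) = 2x, R(x) = x^2, and match powers of x.
Initial conditions: a_0 = 1, a_1 = 2.
Setting the coefficient of each power of x to zero and solving order by order (substituting the coefficients already found):
  x^0: 2 a_2 = 0  ->  a_2 = 0
  x^1: 6 a_3 + 2 a_1 = 0  ->  6 a_3 = -2 a_1 = -4  ->  a_3 = -2/3
  x^2: 12 a_4 + 4 a_2 + a_0 = 0  ->  12 a_4 = -4 a_2 - a_0 = -1  ->  a_4 = -1/12
  x^3: 20 a_5 + 6 a_3 + a_1 = 0  ->  20 a_5 = -6 a_3 - a_1 = 2  ->  a_5 = 1/10
Truncated series: y(x) = 1 + 2 x - (2/3) x^3 - (1/12) x^4 + (1/10) x^5 + O(x^6).

a_0 = 1; a_1 = 2; a_2 = 0; a_3 = -2/3; a_4 = -1/12; a_5 = 1/10


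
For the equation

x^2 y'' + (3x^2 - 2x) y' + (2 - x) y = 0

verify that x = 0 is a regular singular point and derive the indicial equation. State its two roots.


Divide by x^2 to reach normal form y'' + P_1(x) y' + P_2(x) y = 0 with P_1(x) = 3 - 2/x and P_2(x) = -1/x + 2/x^2.
x = 0 is a singular point because the y'-coefficient 3 - 2/x has a pole at x = 0 and the y-coefficient -1/x + 2/x^2 has a pole at x = 0.
It is a regular singular point because x P_1(x) = p(x) = 3x - 2 and x^2 P_2(x) = q(x) = 2 - x are polynomials, hence analytic at x = 0.
p(0) = -2,  q(0) = 2.
Indicial equation: r(r-1) + p(0) r + q(0) = 0, i.e. r^2 + (p(0) - 1) r + q(0) = 0, i.e. r^2 - 3 r + 2 = 0.
Discriminant: (-3)^2 - 4(2) = 1, so r = (3 ± 1)/2.
Solving: r_1 = 2, r_2 = 1.

indicial: r^2 - 3 r + 2 = 0; roots r_1 = 2, r_2 = 1


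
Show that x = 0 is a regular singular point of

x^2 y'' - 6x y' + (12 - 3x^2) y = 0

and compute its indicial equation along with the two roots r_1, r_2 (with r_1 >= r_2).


Divide by x^2 to reach normal form y'' + P_1(x) y' + P_2(x) y = 0 with P_1(x) = -6/x and P_2(x) = -3 + 12/x^2.
x = 0 is a singular point because the y'-coefficient -6/x has a pole at x = 0 and the y-coefficient -3 + 12/x^2 has a pole at x = 0.
It is a regular singular point because x P_1(x) = p(x) = -6 and x^2 P_2(x) = q(x) = 12 - 3x^2 are polynomials, hence analytic at x = 0.
p(0) = -6,  q(0) = 12.
Indicial equation: r(r-1) + p(0) r + q(0) = 0, i.e. r^2 + (p(0) - 1) r + q(0) = 0, i.e. r^2 - 7 r + 12 = 0.
Discriminant: (-7)^2 - 4(12) = 1, so r = (7 ± 1)/2.
Solving: r_1 = 4, r_2 = 3.

indicial: r^2 - 7 r + 12 = 0; roots r_1 = 4, r_2 = 3


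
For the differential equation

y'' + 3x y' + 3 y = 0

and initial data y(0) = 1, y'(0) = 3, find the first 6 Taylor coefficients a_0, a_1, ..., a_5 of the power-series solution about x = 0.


Ansatz: y(x) = sum_{n>=0} a_n x^n, so y'(x) = sum_{n>=1} n a_n x^(n-1) and y''(x) = sum_{n>=2} n(n-1) a_n x^(n-2).
Substitute into P(x) y'' + Q(x) y' + R(x) y = 0 with P(x) = 1, Q(x) = 3x, R(x) = 3, and match powers of x.
Initial conditions: a_0 = 1, a_1 = 3.
Setting the coefficient of each power of x to zero and solving order by order (substituting the coefficients already found):
  x^0: 2 a_2 + 3 a_0 = 0  ->  2 a_2 = -3 a_0 = -3  ->  a_2 = -3/2
  x^1: 6 a_3 + 6 a_1 = 0  ->  6 a_3 = -6 a_1 = -18  ->  a_3 = -3
  x^2: 12 a_4 + 9 a_2 = 0  ->  12 a_4 = -9 a_2 = 27/2  ->  a_4 = 9/8
  x^3: 20 a_5 + 12 a_3 = 0  ->  20 a_5 = -12 a_3 = 36  ->  a_5 = 9/5
Truncated series: y(x) = 1 + 3 x - (3/2) x^2 - 3 x^3 + (9/8) x^4 + (9/5) x^5 + O(x^6).

a_0 = 1; a_1 = 3; a_2 = -3/2; a_3 = -3; a_4 = 9/8; a_5 = 9/5


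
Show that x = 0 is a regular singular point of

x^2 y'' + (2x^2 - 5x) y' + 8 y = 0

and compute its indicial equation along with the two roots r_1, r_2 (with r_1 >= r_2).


Divide by x^2 to reach normal form y'' + P_1(x) y' + P_2(x) y = 0 with P_1(x) = 2 - 5/x and P_2(x) = 8/x^2.
x = 0 is a singular point because the y'-coefficient 2 - 5/x has a pole at x = 0 and the y-coefficient 8/x^2 has a pole at x = 0.
It is a regular singular point because x P_1(x) = p(x) = 2x - 5 and x^2 P_2(x) = q(x) = 8 are polynomials, hence analytic at x = 0.
p(0) = -5,  q(0) = 8.
Indicial equation: r(r-1) + p(0) r + q(0) = 0, i.e. r^2 + (p(0) - 1) r + q(0) = 0, i.e. r^2 - 6 r + 8 = 0.
Discriminant: (-6)^2 - 4(8) = 4, so r = (6 ± 2)/2.
Solving: r_1 = 4, r_2 = 2.

indicial: r^2 - 6 r + 8 = 0; roots r_1 = 4, r_2 = 2


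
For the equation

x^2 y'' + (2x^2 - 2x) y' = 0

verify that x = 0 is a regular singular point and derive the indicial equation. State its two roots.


Divide by x^2 to reach normal form y'' + P_1(x) y' + P_2(x) y = 0 with P_1(x) = 2 - 2/x and P_2(x) = 0.
x = 0 is a singular point because the y'-coefficient 2 - 2/x has a pole at x = 0.
It is a regular singular point because x P_1(x) = p(x) = 2x - 2 and x^2 P_2(x) = q(x) = 0 are polynomials, hence analytic at x = 0.
p(0) = -2,  q(0) = 0.
Indicial equation: r(r-1) + p(0) r + q(0) = 0, i.e. r^2 + (p(0) - 1) r + q(0) = 0, i.e. r^2 - 3 r = 0.
Discriminant: (-3)^2 - 4(0) = 9, so r = (3 ± 3)/2.
Solving: r_1 = 3, r_2 = 0.

indicial: r^2 - 3 r = 0; roots r_1 = 3, r_2 = 0


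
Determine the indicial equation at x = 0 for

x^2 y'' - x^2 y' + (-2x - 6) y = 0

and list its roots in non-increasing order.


Divide by x^2 to reach normal form y'' + P_1(x) y' + P_2(x) y = 0 with P_1(x) = -1 and P_2(x) = -2/x - 6/x^2.
x = 0 is a singular point because the y-coefficient -2/x - 6/x^2 has a pole at x = 0.
It is a regular singular point because x P_1(x) = p(x) = -x and x^2 P_2(x) = q(x) = -2x - 6 are polynomials, hence analytic at x = 0.
p(0) = 0,  q(0) = -6.
Indicial equation: r(r-1) + p(0) r + q(0) = 0, i.e. r^2 + (p(0) - 1) r + q(0) = 0, i.e. r^2 - 1 r - 6 = 0.
Discriminant: (-1)^2 - 4(-6) = 25, so r = (1 ± 5)/2.
Solving: r_1 = 3, r_2 = -2.

indicial: r^2 - 1 r - 6 = 0; roots r_1 = 3, r_2 = -2


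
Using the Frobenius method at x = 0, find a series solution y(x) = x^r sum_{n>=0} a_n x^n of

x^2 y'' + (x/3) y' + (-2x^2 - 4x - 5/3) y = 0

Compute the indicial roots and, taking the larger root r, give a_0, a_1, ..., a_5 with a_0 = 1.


Write in Frobenius form y'' + (p(x)/x) y' + (q(x)/x^2) y = 0:
  p(x) = 1/3,  q(x) = -2x^2 - 4x - 5/3.
Indicial equation: r(r-1) + (1/3) r + (-5/3) = 0 -> roots r_1 = 5/3, r_2 = -1.
Take r = r_1 = 5/3. Let y(x) = x^r sum_{n>=0} a_n x^n with a_0 = 1.
Substitute y = x^r sum a_n x^n and match x^{r+n}. The recurrence is
  D(n) a_n - 4 a_{n-1} - 2 a_{n-2} = 0,  where D(n) = (r+n)(r+n-1) + (1/3)(r+n) + (-5/3).
  a_n = [4 a_{n-1} + 2 a_{n-2}] / D(n).
Since the indicial polynomial factors as (r - r_1)(r - r_2), D(n) = (r_1 + n - r_1)(r_1 + n - r_2) = n(n + 8/3).
Evaluating step by step (a_0 = 1):
  n = 1: D(1) = 1(1 + 8/3) = 11/3; numerator = 4(1) = 4; a_1 = (4)/(11/3) = 12/11
  n = 2: D(2) = 2(2 + 8/3) = 28/3; numerator = 4(12/11) + 2(1) = 70/11; a_2 = (70/11)/(28/3) = 15/22
  n = 3: D(3) = 3(3 + 8/3) = 17; numerator = 4(15/22) + 2(12/11) = 54/11; a_3 = (54/11)/(17) = 54/187
  n = 4: D(4) = 4(4 + 8/3) = 80/3; numerator = 4(54/187) + 2(15/22) = 471/187; a_4 = (471/187)/(80/3) = 1413/14960
  n = 5: D(5) = 5(5 + 8/3) = 115/3; numerator = 4(1413/14960) + 2(54/187) = 3573/3740; a_5 = (3573/3740)/(115/3) = 10719/430100

r = 5/3; a_0 = 1; a_1 = 12/11; a_2 = 15/22; a_3 = 54/187; a_4 = 1413/14960; a_5 = 10719/430100


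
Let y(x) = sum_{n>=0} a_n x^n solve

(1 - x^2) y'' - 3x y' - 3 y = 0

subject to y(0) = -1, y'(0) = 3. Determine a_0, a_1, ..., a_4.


Ansatz: y(x) = sum_{n>=0} a_n x^n, so y'(x) = sum_{n>=1} n a_n x^(n-1) and y''(x) = sum_{n>=2} n(n-1) a_n x^(n-2).
Substitute into P(x) y'' + Q(x) y' + R(x) y = 0 with P(x) = 1 - x^2, Q(x) = -3x, R(x) = -3, and match powers of x.
Initial conditions: a_0 = -1, a_1 = 3.
Setting the coefficient of each power of x to zero and solving order by order (substituting the coefficients already found):
  x^0: 2 a_2 - 3 a_0 = 0  ->  2 a_2 = 3 a_0 = -3  ->  a_2 = -3/2
  x^1: 6 a_3 - 6 a_1 = 0  ->  6 a_3 = 6 a_1 = 18  ->  a_3 = 3
  x^2: 12 a_4 - 11 a_2 = 0  ->  12 a_4 = 11 a_2 = -33/2  ->  a_4 = -11/8
Truncated series: y(x) = -1 + 3 x - (3/2) x^2 + 3 x^3 - (11/8) x^4 + O(x^5).

a_0 = -1; a_1 = 3; a_2 = -3/2; a_3 = 3; a_4 = -11/8


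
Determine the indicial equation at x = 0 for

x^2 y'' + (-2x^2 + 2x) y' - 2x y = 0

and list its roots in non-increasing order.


Divide by x^2 to reach normal form y'' + P_1(x) y' + P_2(x) y = 0 with P_1(x) = -2 + 2/x and P_2(x) = -2/x.
x = 0 is a singular point because the y'-coefficient -2 + 2/x has a pole at x = 0 and the y-coefficient -2/x has a pole at x = 0.
It is a regular singular point because x P_1(x) = p(x) = 2 - 2x and x^2 P_2(x) = q(x) = -2x are polynomials, hence analytic at x = 0.
p(0) = 2,  q(0) = 0.
Indicial equation: r(r-1) + p(0) r + q(0) = 0, i.e. r^2 + (p(0) - 1) r + q(0) = 0, i.e. r^2 + 1 r = 0.
Discriminant: (1)^2 - 4(0) = 1, so r = (-1 ± 1)/2.
Solving: r_1 = 0, r_2 = -1.

indicial: r^2 + 1 r = 0; roots r_1 = 0, r_2 = -1


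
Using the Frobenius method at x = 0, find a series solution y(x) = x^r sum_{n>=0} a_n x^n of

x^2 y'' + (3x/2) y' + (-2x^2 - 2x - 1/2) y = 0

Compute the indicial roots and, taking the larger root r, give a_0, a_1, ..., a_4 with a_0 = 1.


Write in Frobenius form y'' + (p(x)/x) y' + (q(x)/x^2) y = 0:
  p(x) = 3/2,  q(x) = -2x^2 - 2x - 1/2.
Indicial equation: r(r-1) + (3/2) r + (-1/2) = 0 -> roots r_1 = 1/2, r_2 = -1.
Take r = r_1 = 1/2. Let y(x) = x^r sum_{n>=0} a_n x^n with a_0 = 1.
Substitute y = x^r sum a_n x^n and match x^{r+n}. The recurrence is
  D(n) a_n - 2 a_{n-1} - 2 a_{n-2} = 0,  where D(n) = (r+n)(r+n-1) + (3/2)(r+n) + (-1/2).
  a_n = [2 a_{n-1} + 2 a_{n-2}] / D(n).
Since the indicial polynomial factors as (r - r_1)(r - r_2), D(n) = (r_1 + n - r_1)(r_1 + n - r_2) = n(n + 3/2).
Evaluating step by step (a_0 = 1):
  n = 1: D(1) = 1(1 + 3/2) = 5/2; numerator = 2(1) = 2; a_1 = (2)/(5/2) = 4/5
  n = 2: D(2) = 2(2 + 3/2) = 7; numerator = 2(4/5) + 2(1) = 18/5; a_2 = (18/5)/(7) = 18/35
  n = 3: D(3) = 3(3 + 3/2) = 27/2; numerator = 2(18/35) + 2(4/5) = 92/35; a_3 = (92/35)/(27/2) = 184/945
  n = 4: D(4) = 4(4 + 3/2) = 22; numerator = 2(184/945) + 2(18/35) = 268/189; a_4 = (268/189)/(22) = 134/2079

r = 1/2; a_0 = 1; a_1 = 4/5; a_2 = 18/35; a_3 = 184/945; a_4 = 134/2079


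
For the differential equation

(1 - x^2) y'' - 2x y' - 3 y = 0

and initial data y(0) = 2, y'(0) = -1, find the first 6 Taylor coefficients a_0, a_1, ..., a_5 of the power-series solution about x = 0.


Ansatz: y(x) = sum_{n>=0} a_n x^n, so y'(x) = sum_{n>=1} n a_n x^(n-1) and y''(x) = sum_{n>=2} n(n-1) a_n x^(n-2).
Substitute into P(x) y'' + Q(x) y' + R(x) y = 0 with P(x) = 1 - x^2, Q(x) = -2x, R(x) = -3, and match powers of x.
Initial conditions: a_0 = 2, a_1 = -1.
Setting the coefficient of each power of x to zero and solving order by order (substituting the coefficients already found):
  x^0: 2 a_2 - 3 a_0 = 0  ->  2 a_2 = 3 a_0 = 6  ->  a_2 = 3
  x^1: 6 a_3 - 5 a_1 = 0  ->  6 a_3 = 5 a_1 = -5  ->  a_3 = -5/6
  x^2: 12 a_4 - 9 a_2 = 0  ->  12 a_4 = 9 a_2 = 27  ->  a_4 = 9/4
  x^3: 20 a_5 - 15 a_3 = 0  ->  20 a_5 = 15 a_3 = -25/2  ->  a_5 = -5/8
Truncated series: y(x) = 2 - x + 3 x^2 - (5/6) x^3 + (9/4) x^4 - (5/8) x^5 + O(x^6).

a_0 = 2; a_1 = -1; a_2 = 3; a_3 = -5/6; a_4 = 9/4; a_5 = -5/8


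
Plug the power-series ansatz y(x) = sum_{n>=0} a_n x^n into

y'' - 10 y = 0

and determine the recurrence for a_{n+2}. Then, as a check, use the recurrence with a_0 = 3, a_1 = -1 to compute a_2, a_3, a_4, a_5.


Substitute y = sum_n a_n x^n into y'' + (const) y = 0.
y''(x) = sum_{n>=0} (n+2)(n+1) a_{n+2} x^n.
The ODE becomes sum_n [(n+2)(n+1) a_{n+2} - 10 a_n] x^n = 0.
Setting each coefficient to zero gives the recurrence:
  (n+2)(n+1) a_{n+2} - 10 a_n = 0,
  a_{n+2} = 10 / ((n+1)(n+2)) a_n.

Check with a_0 = 3, a_1 = -1 (apply the recurrence for n = 0, 1, 2, 3): a_0 = 3, a_1 = -1, a_2 = 15, a_3 = -5/3, a_4 = 25/2, a_5 = -5/6.

a_{n+2} = 10/((n+1)(n+2)) * a_n; check: a_0 = 3, a_1 = -1, a_2 = 15, a_3 = -5/3, a_4 = 25/2, a_5 = -5/6


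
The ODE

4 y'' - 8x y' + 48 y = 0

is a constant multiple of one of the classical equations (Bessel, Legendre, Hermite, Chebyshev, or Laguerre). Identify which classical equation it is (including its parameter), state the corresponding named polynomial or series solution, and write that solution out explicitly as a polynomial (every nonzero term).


All three coefficients share the factor 4; dividing through by 4 gives  y'' - 2x y' + 12 y = 0.
This matches the Hermite equation y'' - 2x y' + 2n y = 0 with 2n = 12, so n = 6; the polynomial solution is H_6(x).
With y = sum_k a_k x^k, matching x^k gives (k+2)(k+1) a_{k+2} = 2(k - n) a_k = 2(k - 6) a_k. The right side vanishes at k = 6, so the series with the parity of 6 terminates at degree 6.
Standard normalization: leading coefficient of H_n is 2^n, so a_6 = 2^6 = 64. Work downward with a_k = (k+1)(k+2) a_{k+2} / (2(k - n)):
  a_4 = (5)(6)(64) / (2(4 - 6)) = 1920/(-4) = -480
  a_2 = (3)(4)(-480) / (2(2 - 6)) = -5760/(-8) = 720
  a_0 = (1)(2)(720) / (2(0 - 6)) = 1440/(-12) = -120
Hence H_6(x) = 64 x^6 - 480 x^4 + 720 x^2 - 120.

H_6(x); series = 64 x^6 - 480 x^4 + 720 x^2 - 120
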